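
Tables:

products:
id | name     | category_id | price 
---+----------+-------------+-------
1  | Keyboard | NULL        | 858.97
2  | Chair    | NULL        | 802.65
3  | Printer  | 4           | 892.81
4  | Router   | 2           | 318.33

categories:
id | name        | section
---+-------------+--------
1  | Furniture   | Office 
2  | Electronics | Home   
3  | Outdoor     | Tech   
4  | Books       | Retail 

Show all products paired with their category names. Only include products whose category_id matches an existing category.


INNER JOIN keeps only products rows whose category_id matches an id in categories. Walk through each product:
  - product 1 (Keyboard): category_id=NULL, no match -> dropped
  - product 2 (Chair): category_id=NULL, no match -> dropped
  - product 3 (Printer): category_id=4 -> matches Books
  - product 4 (Router): category_id=2 -> matches Electronics
So 2 of 4 rows are dropped.

SQL:
SELECT a.name, b.name AS category
FROM products a
INNER JOIN categories b ON a.category_id = b.id

Result:
name    | category   
--------+------------
Printer | Books      
Router  | Electronics


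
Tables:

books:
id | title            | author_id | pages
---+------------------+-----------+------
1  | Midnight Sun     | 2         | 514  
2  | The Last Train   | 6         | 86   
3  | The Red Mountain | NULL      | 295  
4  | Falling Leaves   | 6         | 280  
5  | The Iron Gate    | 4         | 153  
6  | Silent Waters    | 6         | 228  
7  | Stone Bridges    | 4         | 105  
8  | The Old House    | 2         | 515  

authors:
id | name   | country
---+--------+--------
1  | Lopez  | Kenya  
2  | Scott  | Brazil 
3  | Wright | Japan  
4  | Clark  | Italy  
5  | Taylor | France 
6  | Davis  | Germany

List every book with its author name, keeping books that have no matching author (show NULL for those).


LEFT JOIN keeps every row from books (the left table); where author_id has no match in authors, the author columns become NULL. Walk through each book:
  - book 1 (Midnight Sun): author_id=2 -> matches Scott
  - book 2 (The Last Train): author_id=6 -> matches Davis
  - book 3 (The Red Mountain): author_id=NULL, no match -> kept with NULL
  - book 4 (Falling Leaves): author_id=6 -> matches Davis
  - book 5 (The Iron Gate): author_id=4 -> matches Clark
  - book 6 (Silent Waters): author_id=6 -> matches Davis
  - book 7 (Stone Bridges): author_id=4 -> matches Clark
  - book 8 (The Old House): author_id=2 -> matches Scott
All 8 rows appear; 1 has NULL author.

SQL:
SELECT a.title, b.name AS author
FROM books a
LEFT JOIN authors b ON a.author_id = b.id

Result:
title            | author
-----------------+-------
Midnight Sun     | Scott 
The Last Train   | Davis 
The Red Mountain | NULL  
Falling Leaves   | Davis 
The Iron Gate    | Clark 
Silent Waters    | Davis 
Stone Bridges    | Clark 
The Old House    | Scott 


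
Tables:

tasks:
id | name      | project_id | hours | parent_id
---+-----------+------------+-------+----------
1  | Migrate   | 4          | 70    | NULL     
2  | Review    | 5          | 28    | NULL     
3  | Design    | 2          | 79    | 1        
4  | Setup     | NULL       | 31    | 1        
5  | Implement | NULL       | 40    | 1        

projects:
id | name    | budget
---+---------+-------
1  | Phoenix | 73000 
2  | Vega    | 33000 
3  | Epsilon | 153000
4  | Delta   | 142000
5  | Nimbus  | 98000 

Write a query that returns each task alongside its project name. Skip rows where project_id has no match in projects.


INNER JOIN keeps only tasks rows whose project_id matches an id in projects. Walk through each task:
  - task 1 (Migrate): project_id=4 -> matches Delta
  - task 2 (Review): project_id=5 -> matches Nimbus
  - task 3 (Design): project_id=2 -> matches Vega
  - task 4 (Setup): project_id=NULL, no match -> dropped
  - task 5 (Implement): project_id=NULL, no match -> dropped
So 2 of 5 rows are dropped.

SQL:
SELECT a.name, b.name AS project
FROM tasks a
INNER JOIN projects b ON a.project_id = b.id

Result:
name    | project
--------+--------
Migrate | Delta  
Review  | Nimbus 
Design  | Vega   


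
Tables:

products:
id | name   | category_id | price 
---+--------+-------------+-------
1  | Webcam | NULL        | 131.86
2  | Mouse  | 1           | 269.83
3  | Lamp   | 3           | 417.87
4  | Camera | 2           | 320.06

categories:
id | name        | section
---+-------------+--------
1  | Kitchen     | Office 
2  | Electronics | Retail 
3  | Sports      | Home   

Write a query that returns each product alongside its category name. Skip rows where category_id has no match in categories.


INNER JOIN keeps only products rows whose category_id matches an id in categories. Walk through each product:
  - product 1 (Webcam): category_id=NULL, no match -> dropped
  - product 2 (Mouse): category_id=1 -> matches Kitchen
  - product 3 (Lamp): category_id=3 -> matches Sports
  - product 4 (Camera): category_id=2 -> matches Electronics
So 1 of 4 rows is dropped.

SQL:
SELECT a.name, b.name AS category
FROM products a
INNER JOIN categories b ON a.category_id = b.id

Result:
name   | category   
-------+------------
Mouse  | Kitchen    
Lamp   | Sports     
Camera | Electronics


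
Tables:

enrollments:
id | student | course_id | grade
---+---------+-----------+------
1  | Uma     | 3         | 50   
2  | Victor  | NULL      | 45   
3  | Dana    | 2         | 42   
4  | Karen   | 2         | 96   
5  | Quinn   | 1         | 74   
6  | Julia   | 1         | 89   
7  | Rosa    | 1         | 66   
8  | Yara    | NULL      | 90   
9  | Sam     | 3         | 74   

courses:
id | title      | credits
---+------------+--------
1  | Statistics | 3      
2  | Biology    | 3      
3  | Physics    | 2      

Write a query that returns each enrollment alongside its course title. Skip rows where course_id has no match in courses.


INNER JOIN keeps only enrollments rows whose course_id matches an id in courses. Walk through each enrollment:
  - enrollment 1 (Uma): course_id=3 -> matches Physics
  - enrollment 2 (Victor): course_id=NULL, no match -> dropped
  - enrollment 3 (Dana): course_id=2 -> matches Biology
  - enrollment 4 (Karen): course_id=2 -> matches Biology
  - enrollment 5 (Quinn): course_id=1 -> matches Statistics
  - enrollment 6 (Julia): course_id=1 -> matches Statistics
  - enrollment 7 (Rosa): course_id=1 -> matches Statistics
  - enrollment 8 (Yara): course_id=NULL, no match -> dropped
  - enrollment 9 (Sam): course_id=3 -> matches Physics
So 2 of 9 rows are dropped.

SQL:
SELECT a.student, b.title AS course
FROM enrollments a
INNER JOIN courses b ON a.course_id = b.id

Result:
student | course    
--------+-----------
Uma     | Physics   
Dana    | Biology   
Karen   | Biology   
Quinn   | Statistics
Julia   | Statistics
Rosa    | Statistics
Sam     | Physics   


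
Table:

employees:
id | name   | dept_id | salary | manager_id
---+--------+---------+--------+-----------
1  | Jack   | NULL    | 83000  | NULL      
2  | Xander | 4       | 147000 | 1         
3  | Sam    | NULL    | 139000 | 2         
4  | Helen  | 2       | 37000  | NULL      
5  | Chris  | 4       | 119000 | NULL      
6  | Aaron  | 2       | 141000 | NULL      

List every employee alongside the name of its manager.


This is a self-join: employees is joined to a second copy of itself, matching each row's manager_id to another row's id. Use LEFT JOIN so rows with manager_id=NULL are kept.
  - employee 1 (Jack): manager_id=NULL -> NULL
  - employee 2 (Xander): manager_id=1 -> Jack
  - employee 3 (Sam): manager_id=2 -> Xander
  - employee 4 (Helen): manager_id=NULL -> NULL
  - employee 5 (Chris): manager_id=NULL -> NULL
  - employee 6 (Aaron): manager_id=NULL -> NULL

SQL:
SELECT a.name AS item, b.name AS manager
FROM employees a
LEFT JOIN employees b ON a.manager_id = b.id

Result:
item   | manager
-------+--------
Jack   | NULL   
Xander | Jack   
Sam    | Xander 
Helen  | NULL   
Chris  | NULL   
Aaron  | NULL   


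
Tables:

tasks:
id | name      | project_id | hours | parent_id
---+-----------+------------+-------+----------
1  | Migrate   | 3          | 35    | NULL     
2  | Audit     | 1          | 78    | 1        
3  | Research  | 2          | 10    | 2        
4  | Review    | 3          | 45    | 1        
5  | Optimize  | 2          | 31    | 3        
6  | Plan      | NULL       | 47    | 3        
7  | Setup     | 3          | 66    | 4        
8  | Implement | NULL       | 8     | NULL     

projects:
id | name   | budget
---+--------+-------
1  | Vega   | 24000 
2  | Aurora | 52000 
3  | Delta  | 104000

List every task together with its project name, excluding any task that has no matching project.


INNER JOIN keeps only tasks rows whose project_id matches an id in projects. Walk through each task:
  - task 1 (Migrate): project_id=3 -> matches Delta
  - task 2 (Audit): project_id=1 -> matches Vega
  - task 3 (Research): project_id=2 -> matches Aurora
  - task 4 (Review): project_id=3 -> matches Delta
  - task 5 (Optimize): project_id=2 -> matches Aurora
  - task 6 (Plan): project_id=NULL, no match -> dropped
  - task 7 (Setup): project_id=3 -> matches Delta
  - task 8 (Implement): project_id=NULL, no match -> dropped
So 2 of 8 rows are dropped.

SQL:
SELECT a.name, b.name AS project
FROM tasks a
INNER JOIN projects b ON a.project_id = b.id

Result:
name     | project
---------+--------
Migrate  | Delta  
Audit    | Vega   
Research | Aurora 
Review   | Delta  
Optimize | Aurora 
Setup    | Delta  


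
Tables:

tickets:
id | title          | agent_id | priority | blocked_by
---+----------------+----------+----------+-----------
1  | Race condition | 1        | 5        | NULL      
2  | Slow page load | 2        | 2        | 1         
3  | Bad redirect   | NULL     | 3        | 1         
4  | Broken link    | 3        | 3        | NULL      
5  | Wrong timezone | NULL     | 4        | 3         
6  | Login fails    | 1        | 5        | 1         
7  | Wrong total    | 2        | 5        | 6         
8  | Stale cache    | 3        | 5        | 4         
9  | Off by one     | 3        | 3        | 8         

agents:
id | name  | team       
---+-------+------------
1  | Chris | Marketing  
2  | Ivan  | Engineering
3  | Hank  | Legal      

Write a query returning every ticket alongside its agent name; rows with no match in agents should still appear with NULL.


LEFT JOIN keeps every row from tickets (the left table); where agent_id has no match in agents, the agent columns become NULL. Walk through each ticket:
  - ticket 1 (Race condition): agent_id=1 -> matches Chris
  - ticket 2 (Slow page load): agent_id=2 -> matches Ivan
  - ticket 3 (Bad redirect): agent_id=NULL, no match -> kept with NULL
  - ticket 4 (Broken link): agent_id=3 -> matches Hank
  - ticket 5 (Wrong timezone): agent_id=NULL, no match -> kept with NULL
  - ticket 6 (Login fails): agent_id=1 -> matches Chris
  - ticket 7 (Wrong total): agent_id=2 -> matches Ivan
  - ticket 8 (Stale cache): agent_id=3 -> matches Hank
  - ticket 9 (Off by one): agent_id=3 -> matches Hank
All 9 rows appear; 2 have NULL agent.

SQL:
SELECT a.title, b.name AS agent
FROM tickets a
LEFT JOIN agents b ON a.agent_id = b.id

Result:
title          | agent
---------------+------
Race condition | Chris
Slow page load | Ivan 
Bad redirect   | NULL 
Broken link    | Hank 
Wrong timezone | NULL 
Login fails    | Chris
Wrong total    | Ivan 
Stale cache    | Hank 
Off by one     | Hank 


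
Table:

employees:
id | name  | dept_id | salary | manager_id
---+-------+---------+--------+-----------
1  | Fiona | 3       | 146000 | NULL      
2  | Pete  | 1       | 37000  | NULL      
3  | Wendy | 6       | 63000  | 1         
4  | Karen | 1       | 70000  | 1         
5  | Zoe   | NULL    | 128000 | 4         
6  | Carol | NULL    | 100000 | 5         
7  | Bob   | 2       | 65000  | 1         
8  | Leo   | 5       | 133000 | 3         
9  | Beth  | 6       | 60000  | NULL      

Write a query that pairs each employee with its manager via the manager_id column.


This is a self-join: employees is joined to a second copy of itself, matching each row's manager_id to another row's id. Use LEFT JOIN so rows with manager_id=NULL are kept.
  - employee 1 (Fiona): manager_id=NULL -> NULL
  - employee 2 (Pete): manager_id=NULL -> NULL
  - employee 3 (Wendy): manager_id=1 -> Fiona
  - employee 4 (Karen): manager_id=1 -> Fiona
  - employee 5 (Zoe): manager_id=4 -> Karen
  - employee 6 (Carol): manager_id=5 -> Zoe
  - employee 7 (Bob): manager_id=1 -> Fiona
  - employee 8 (Leo): manager_id=3 -> Wendy
  - employee 9 (Beth): manager_id=NULL -> NULL

SQL:
SELECT a.name AS item, b.name AS manager
FROM employees a
LEFT JOIN employees b ON a.manager_id = b.id

Result:
item  | manager
------+--------
Fiona | NULL   
Pete  | NULL   
Wendy | Fiona  
Karen | Fiona  
Zoe   | Karen  
Carol | Zoe    
Bob   | Fiona  
Leo   | Wendy  
Beth  | NULL   


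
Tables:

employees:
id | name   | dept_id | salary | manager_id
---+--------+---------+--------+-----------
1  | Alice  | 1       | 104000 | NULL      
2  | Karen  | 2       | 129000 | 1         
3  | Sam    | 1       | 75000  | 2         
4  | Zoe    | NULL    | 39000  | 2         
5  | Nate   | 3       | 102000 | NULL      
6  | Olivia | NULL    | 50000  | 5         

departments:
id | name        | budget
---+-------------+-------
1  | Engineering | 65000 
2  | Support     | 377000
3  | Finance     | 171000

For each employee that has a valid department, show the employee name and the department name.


INNER JOIN keeps only employees rows whose dept_id matches an id in departments. Walk through each employee:
  - employee 1 (Alice): dept_id=1 -> matches Engineering
  - employee 2 (Karen): dept_id=2 -> matches Support
  - employee 3 (Sam): dept_id=1 -> matches Engineering
  - employee 4 (Zoe): dept_id=NULL, no match -> dropped
  - employee 5 (Nate): dept_id=3 -> matches Finance
  - employee 6 (Olivia): dept_id=NULL, no match -> dropped
So 2 of 6 rows are dropped.

SQL:
SELECT a.name, b.name AS department
FROM employees a
INNER JOIN departments b ON a.dept_id = b.id

Result:
name  | department 
------+------------
Alice | Engineering
Karen | Support    
Sam   | Engineering
Nate  | Finance    


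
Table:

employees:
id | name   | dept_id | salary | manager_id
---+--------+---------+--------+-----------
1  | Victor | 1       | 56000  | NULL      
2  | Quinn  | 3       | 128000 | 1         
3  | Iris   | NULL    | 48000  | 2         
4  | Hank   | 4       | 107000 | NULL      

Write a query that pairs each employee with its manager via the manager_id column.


This is a self-join: employees is joined to a second copy of itself, matching each row's manager_id to another row's id. Use LEFT JOIN so rows with manager_id=NULL are kept.
  - employee 1 (Victor): manager_id=NULL -> NULL
  - employee 2 (Quinn): manager_id=1 -> Victor
  - employee 3 (Iris): manager_id=2 -> Quinn
  - employee 4 (Hank): manager_id=NULL -> NULL

SQL:
SELECT a.name AS item, b.name AS manager
FROM employees a
LEFT JOIN employees b ON a.manager_id = b.id

Result:
item   | manager
-------+--------
Victor | NULL   
Quinn  | Victor 
Iris   | Quinn  
Hank   | NULL   


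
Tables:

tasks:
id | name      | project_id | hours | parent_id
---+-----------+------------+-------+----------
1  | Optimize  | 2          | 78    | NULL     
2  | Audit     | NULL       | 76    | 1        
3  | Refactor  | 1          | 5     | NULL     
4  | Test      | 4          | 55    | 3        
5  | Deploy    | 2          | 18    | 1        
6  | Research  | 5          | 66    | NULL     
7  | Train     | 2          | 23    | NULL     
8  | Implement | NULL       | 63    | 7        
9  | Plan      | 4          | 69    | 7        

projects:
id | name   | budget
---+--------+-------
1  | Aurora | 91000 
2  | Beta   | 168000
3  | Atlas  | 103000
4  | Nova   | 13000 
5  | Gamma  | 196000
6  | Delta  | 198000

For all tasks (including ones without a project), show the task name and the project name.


LEFT JOIN keeps every row from tasks (the left table); where project_id has no match in projects, the project columns become NULL. Walk through each task:
  - task 1 (Optimize): project_id=2 -> matches Beta
  - task 2 (Audit): project_id=NULL, no match -> kept with NULL
  - task 3 (Refactor): project_id=1 -> matches Aurora
  - task 4 (Test): project_id=4 -> matches Nova
  - task 5 (Deploy): project_id=2 -> matches Beta
  - task 6 (Research): project_id=5 -> matches Gamma
  - task 7 (Train): project_id=2 -> matches Beta
  - task 8 (Implement): project_id=NULL, no match -> kept with NULL
  - task 9 (Plan): project_id=4 -> matches Nova
All 9 rows appear; 2 have NULL project.

SQL:
SELECT a.name, b.name AS project
FROM tasks a
LEFT JOIN projects b ON a.project_id = b.id

Result:
name      | project
----------+--------
Optimize  | Beta   
Audit     | NULL   
Refactor  | Aurora 
Test      | Nova   
Deploy    | Beta   
Research  | Gamma  
Train     | Beta   
Implement | NULL   
Plan      | Nova   


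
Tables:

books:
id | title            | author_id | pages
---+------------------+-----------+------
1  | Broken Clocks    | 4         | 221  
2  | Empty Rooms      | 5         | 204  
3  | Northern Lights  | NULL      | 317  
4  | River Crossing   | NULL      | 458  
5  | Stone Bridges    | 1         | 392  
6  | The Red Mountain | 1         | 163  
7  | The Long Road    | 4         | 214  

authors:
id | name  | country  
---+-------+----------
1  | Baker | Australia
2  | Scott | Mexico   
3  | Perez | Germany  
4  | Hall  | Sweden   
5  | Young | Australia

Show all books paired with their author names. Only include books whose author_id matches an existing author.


INNER JOIN keeps only books rows whose author_id matches an id in authors. Walk through each book:
  - book 1 (Broken Clocks): author_id=4 -> matches Hall
  - book 2 (Empty Rooms): author_id=5 -> matches Young
  - book 3 (Northern Lights): author_id=NULL, no match -> dropped
  - book 4 (River Crossing): author_id=NULL, no match -> dropped
  - book 5 (Stone Bridges): author_id=1 -> matches Baker
  - book 6 (The Red Mountain): author_id=1 -> matches Baker
  - book 7 (The Long Road): author_id=4 -> matches Hall
So 2 of 7 rows are dropped.

SQL:
SELECT a.title, b.name AS author
FROM books a
INNER JOIN authors b ON a.author_id = b.id

Result:
title            | author
-----------------+-------
Broken Clocks    | Hall  
Empty Rooms      | Young 
Stone Bridges    | Baker 
The Red Mountain | Baker 
The Long Road    | Hall  


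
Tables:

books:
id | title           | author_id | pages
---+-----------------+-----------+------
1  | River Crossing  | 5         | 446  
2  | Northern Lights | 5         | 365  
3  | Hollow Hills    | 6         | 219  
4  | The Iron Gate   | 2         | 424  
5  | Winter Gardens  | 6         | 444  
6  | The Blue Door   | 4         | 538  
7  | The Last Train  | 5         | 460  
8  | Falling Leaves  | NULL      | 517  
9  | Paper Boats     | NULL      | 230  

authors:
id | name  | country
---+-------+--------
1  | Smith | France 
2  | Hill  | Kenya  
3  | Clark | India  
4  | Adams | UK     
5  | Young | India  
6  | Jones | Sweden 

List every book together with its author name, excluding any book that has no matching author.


INNER JOIN keeps only books rows whose author_id matches an id in authors. Walk through each book:
  - book 1 (River Crossing): author_id=5 -> matches Young
  - book 2 (Northern Lights): author_id=5 -> matches Young
  - book 3 (Hollow Hills): author_id=6 -> matches Jones
  - book 4 (The Iron Gate): author_id=2 -> matches Hill
  - book 5 (Winter Gardens): author_id=6 -> matches Jones
  - book 6 (The Blue Door): author_id=4 -> matches Adams
  - book 7 (The Last Train): author_id=5 -> matches Young
  - book 8 (Falling Leaves): author_id=NULL, no match -> dropped
  - book 9 (Paper Boats): author_id=NULL, no match -> dropped
So 2 of 9 rows are dropped.

SQL:
SELECT a.title, b.name AS author
FROM books a
INNER JOIN authors b ON a.author_id = b.id

Result:
title           | author
----------------+-------
River Crossing  | Young 
Northern Lights | Young 
Hollow Hills    | Jones 
The Iron Gate   | Hill  
Winter Gardens  | Jones 
The Blue Door   | Adams 
The Last Train  | Young 


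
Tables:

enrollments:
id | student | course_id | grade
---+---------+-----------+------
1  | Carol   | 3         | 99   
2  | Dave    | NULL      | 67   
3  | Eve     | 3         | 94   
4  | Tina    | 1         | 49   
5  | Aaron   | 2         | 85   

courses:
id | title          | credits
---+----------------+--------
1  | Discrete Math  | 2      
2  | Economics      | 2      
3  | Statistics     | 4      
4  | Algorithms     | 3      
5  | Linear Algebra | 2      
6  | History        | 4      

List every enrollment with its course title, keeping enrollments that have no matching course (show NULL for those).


LEFT JOIN keeps every row from enrollments (the left table); where course_id has no match in courses, the course columns become NULL. Walk through each enrollment:
  - enrollment 1 (Carol): course_id=3 -> matches Statistics
  - enrollment 2 (Dave): course_id=NULL, no match -> kept with NULL
  - enrollment 3 (Eve): course_id=3 -> matches Statistics
  - enrollment 4 (Tina): course_id=1 -> matches Discrete Math
  - enrollment 5 (Aaron): course_id=2 -> matches Economics
All 5 rows appear; 1 has NULL course.

SQL:
SELECT a.student, b.title AS course
FROM enrollments a
LEFT JOIN courses b ON a.course_id = b.id

Result:
student | course       
--------+--------------
Carol   | Statistics   
Dave    | NULL         
Eve     | Statistics   
Tina    | Discrete Math
Aaron   | Economics    


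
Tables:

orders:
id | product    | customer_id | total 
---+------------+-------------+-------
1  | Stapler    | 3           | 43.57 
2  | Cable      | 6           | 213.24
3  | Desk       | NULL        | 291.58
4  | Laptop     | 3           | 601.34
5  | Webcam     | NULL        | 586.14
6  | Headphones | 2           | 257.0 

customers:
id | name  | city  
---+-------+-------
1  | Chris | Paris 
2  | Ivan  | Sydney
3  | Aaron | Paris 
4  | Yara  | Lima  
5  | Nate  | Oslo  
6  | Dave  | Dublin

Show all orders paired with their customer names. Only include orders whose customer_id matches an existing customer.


INNER JOIN keeps only orders rows whose customer_id matches an id in customers. Walk through each order:
  - order 1 (Stapler): customer_id=3 -> matches Aaron
  - order 2 (Cable): customer_id=6 -> matches Dave
  - order 3 (Desk): customer_id=NULL, no match -> dropped
  - order 4 (Laptop): customer_id=3 -> matches Aaron
  - order 5 (Webcam): customer_id=NULL, no match -> dropped
  - order 6 (Headphones): customer_id=2 -> matches Ivan
So 2 of 6 rows are dropped.

SQL:
SELECT a.product, b.name AS customer
FROM orders a
INNER JOIN customers b ON a.customer_id = b.id

Result:
product    | customer
-----------+---------
Stapler    | Aaron   
Cable      | Dave    
Laptop     | Aaron   
Headphones | Ivan    


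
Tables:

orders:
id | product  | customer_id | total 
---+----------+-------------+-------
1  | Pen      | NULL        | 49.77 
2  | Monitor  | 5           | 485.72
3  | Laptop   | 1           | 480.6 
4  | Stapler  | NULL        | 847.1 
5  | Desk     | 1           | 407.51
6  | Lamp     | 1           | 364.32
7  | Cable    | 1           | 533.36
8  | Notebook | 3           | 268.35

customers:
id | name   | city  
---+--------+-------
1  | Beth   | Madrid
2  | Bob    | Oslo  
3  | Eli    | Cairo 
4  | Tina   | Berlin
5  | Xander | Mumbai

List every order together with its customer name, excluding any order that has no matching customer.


INNER JOIN keeps only orders rows whose customer_id matches an id in customers. Walk through each order:
  - order 1 (Pen): customer_id=NULL, no match -> dropped
  - order 2 (Monitor): customer_id=5 -> matches Xander
  - order 3 (Laptop): customer_id=1 -> matches Beth
  - order 4 (Stapler): customer_id=NULL, no match -> dropped
  - order 5 (Desk): customer_id=1 -> matches Beth
  - order 6 (Lamp): customer_id=1 -> matches Beth
  - order 7 (Cable): customer_id=1 -> matches Beth
  - order 8 (Notebook): customer_id=3 -> matches Eli
So 2 of 8 rows are dropped.

SQL:
SELECT a.product, b.name AS customer
FROM orders a
INNER JOIN customers b ON a.customer_id = b.id

Result:
product  | customer
---------+---------
Monitor  | Xander  
Laptop   | Beth    
Desk     | Beth    
Lamp     | Beth    
Cable    | Beth    
Notebook | Eli     


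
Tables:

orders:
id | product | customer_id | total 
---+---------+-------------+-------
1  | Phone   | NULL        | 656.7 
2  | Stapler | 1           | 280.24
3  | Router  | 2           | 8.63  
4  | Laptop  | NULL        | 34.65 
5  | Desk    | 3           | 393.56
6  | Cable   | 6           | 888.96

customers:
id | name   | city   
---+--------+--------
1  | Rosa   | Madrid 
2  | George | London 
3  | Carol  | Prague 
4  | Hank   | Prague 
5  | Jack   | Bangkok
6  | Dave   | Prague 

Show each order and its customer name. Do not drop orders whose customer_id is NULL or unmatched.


LEFT JOIN keeps every row from orders (the left table); where customer_id has no match in customers, the customer columns become NULL. Walk through each order:
  - order 1 (Phone): customer_id=NULL, no match -> kept with NULL
  - order 2 (Stapler): customer_id=1 -> matches Rosa
  - order 3 (Router): customer_id=2 -> matches George
  - order 4 (Laptop): customer_id=NULL, no match -> kept with NULL
  - order 5 (Desk): customer_id=3 -> matches Carol
  - order 6 (Cable): customer_id=6 -> matches Dave
All 6 rows appear; 2 have NULL customer.

SQL:
SELECT a.product, b.name AS customer
FROM orders a
LEFT JOIN customers b ON a.customer_id = b.id

Result:
product | customer
--------+---------
Phone   | NULL    
Stapler | Rosa    
Router  | George  
Laptop  | NULL    
Desk    | Carol   
Cable   | Dave    


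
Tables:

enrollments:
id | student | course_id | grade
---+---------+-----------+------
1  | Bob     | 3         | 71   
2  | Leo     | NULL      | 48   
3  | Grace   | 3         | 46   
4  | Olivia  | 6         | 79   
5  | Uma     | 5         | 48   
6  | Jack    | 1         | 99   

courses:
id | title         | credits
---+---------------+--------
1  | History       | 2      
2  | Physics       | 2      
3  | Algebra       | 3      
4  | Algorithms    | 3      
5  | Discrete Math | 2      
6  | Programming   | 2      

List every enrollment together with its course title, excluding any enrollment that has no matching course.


INNER JOIN keeps only enrollments rows whose course_id matches an id in courses. Walk through each enrollment:
  - enrollment 1 (Bob): course_id=3 -> matches Algebra
  - enrollment 2 (Leo): course_id=NULL, no match -> dropped
  - enrollment 3 (Grace): course_id=3 -> matches Algebra
  - enrollment 4 (Olivia): course_id=6 -> matches Programming
  - enrollment 5 (Uma): course_id=5 -> matches Discrete Math
  - enrollment 6 (Jack): course_id=1 -> matches History
So 1 of 6 rows is dropped.

SQL:
SELECT a.student, b.title AS course
FROM enrollments a
INNER JOIN courses b ON a.course_id = b.id

Result:
student | course       
--------+--------------
Bob     | Algebra      
Grace   | Algebra      
Olivia  | Programming  
Uma     | Discrete Math
Jack    | History      


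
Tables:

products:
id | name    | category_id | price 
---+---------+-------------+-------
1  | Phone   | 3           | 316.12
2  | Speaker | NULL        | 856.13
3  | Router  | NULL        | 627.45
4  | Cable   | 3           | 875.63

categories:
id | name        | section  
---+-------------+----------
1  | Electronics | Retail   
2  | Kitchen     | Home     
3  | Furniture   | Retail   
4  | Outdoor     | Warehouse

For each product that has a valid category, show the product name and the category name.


INNER JOIN keeps only products rows whose category_id matches an id in categories. Walk through each product:
  - product 1 (Phone): category_id=3 -> matches Furniture
  - product 2 (Speaker): category_id=NULL, no match -> dropped
  - product 3 (Router): category_id=NULL, no match -> dropped
  - product 4 (Cable): category_id=3 -> matches Furniture
So 2 of 4 rows are dropped.

SQL:
SELECT a.name, b.name AS category
FROM products a
INNER JOIN categories b ON a.category_id = b.id

Result:
name  | category 
------+----------
Phone | Furniture
Cable | Furniture


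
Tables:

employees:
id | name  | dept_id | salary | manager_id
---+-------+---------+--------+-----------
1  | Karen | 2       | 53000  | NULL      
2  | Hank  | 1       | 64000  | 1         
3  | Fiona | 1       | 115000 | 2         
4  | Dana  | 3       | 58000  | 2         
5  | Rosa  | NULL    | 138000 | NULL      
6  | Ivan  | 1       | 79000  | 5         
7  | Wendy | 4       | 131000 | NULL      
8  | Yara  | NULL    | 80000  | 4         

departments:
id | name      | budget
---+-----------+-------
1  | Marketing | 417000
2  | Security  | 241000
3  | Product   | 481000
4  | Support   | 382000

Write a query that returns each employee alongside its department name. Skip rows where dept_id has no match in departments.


INNER JOIN keeps only employees rows whose dept_id matches an id in departments. Walk through each employee:
  - employee 1 (Karen): dept_id=2 -> matches Security
  - employee 2 (Hank): dept_id=1 -> matches Marketing
  - employee 3 (Fiona): dept_id=1 -> matches Marketing
  - employee 4 (Dana): dept_id=3 -> matches Product
  - employee 5 (Rosa): dept_id=NULL, no match -> dropped
  - employee 6 (Ivan): dept_id=1 -> matches Marketing
  - employee 7 (Wendy): dept_id=4 -> matches Support
  - employee 8 (Yara): dept_id=NULL, no match -> dropped
So 2 of 8 rows are dropped.

SQL:
SELECT a.name, b.name AS department
FROM employees a
INNER JOIN departments b ON a.dept_id = b.id

Result:
name  | department
------+-----------
Karen | Security  
Hank  | Marketing 
Fiona | Marketing 
Dana  | Product   
Ivan  | Marketing 
Wendy | Support   


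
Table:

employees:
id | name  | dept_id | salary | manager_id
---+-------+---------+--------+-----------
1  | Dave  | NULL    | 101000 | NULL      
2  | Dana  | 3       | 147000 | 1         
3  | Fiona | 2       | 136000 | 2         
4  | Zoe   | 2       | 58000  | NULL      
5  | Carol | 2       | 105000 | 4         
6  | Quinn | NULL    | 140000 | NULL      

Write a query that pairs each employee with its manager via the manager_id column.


This is a self-join: employees is joined to a second copy of itself, matching each row's manager_id to another row's id. Use LEFT JOIN so rows with manager_id=NULL are kept.
  - employee 1 (Dave): manager_id=NULL -> NULL
  - employee 2 (Dana): manager_id=1 -> Dave
  - employee 3 (Fiona): manager_id=2 -> Dana
  - employee 4 (Zoe): manager_id=NULL -> NULL
  - employee 5 (Carol): manager_id=4 -> Zoe
  - employee 6 (Quinn): manager_id=NULL -> NULL

SQL:
SELECT a.name AS item, b.name AS manager
FROM employees a
LEFT JOIN employees b ON a.manager_id = b.id

Result:
item  | manager
------+--------
Dave  | NULL   
Dana  | Dave   
Fiona | Dana   
Zoe   | NULL   
Carol | Zoe    
Quinn | NULL   


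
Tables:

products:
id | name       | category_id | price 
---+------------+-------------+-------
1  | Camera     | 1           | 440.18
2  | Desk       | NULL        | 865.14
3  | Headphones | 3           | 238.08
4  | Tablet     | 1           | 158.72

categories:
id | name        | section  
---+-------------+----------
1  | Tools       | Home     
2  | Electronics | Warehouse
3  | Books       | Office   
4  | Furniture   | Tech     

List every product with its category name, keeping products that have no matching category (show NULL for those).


LEFT JOIN keeps every row from products (the left table); where category_id has no match in categories, the category columns become NULL. Walk through each product:
  - product 1 (Camera): category_id=1 -> matches Tools
  - product 2 (Desk): category_id=NULL, no match -> kept with NULL
  - product 3 (Headphones): category_id=3 -> matches Books
  - product 4 (Tablet): category_id=1 -> matches Tools
All 4 rows appear; 1 has NULL category.

SQL:
SELECT a.name, b.name AS category
FROM products a
LEFT JOIN categories b ON a.category_id = b.id

Result:
name       | category
-----------+---------
Camera     | Tools   
Desk       | NULL    
Headphones | Books   
Tablet     | Tools   


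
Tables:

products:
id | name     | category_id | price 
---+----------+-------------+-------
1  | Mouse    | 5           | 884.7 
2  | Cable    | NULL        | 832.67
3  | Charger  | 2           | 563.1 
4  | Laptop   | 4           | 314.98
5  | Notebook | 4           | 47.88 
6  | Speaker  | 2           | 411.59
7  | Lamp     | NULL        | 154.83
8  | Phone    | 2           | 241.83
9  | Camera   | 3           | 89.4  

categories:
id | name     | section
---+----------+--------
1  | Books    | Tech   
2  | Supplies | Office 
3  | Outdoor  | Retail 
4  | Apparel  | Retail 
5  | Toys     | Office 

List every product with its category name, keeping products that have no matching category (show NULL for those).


LEFT JOIN keeps every row from products (the left table); where category_id has no match in categories, the category columns become NULL. Walk through each product:
  - product 1 (Mouse): category_id=5 -> matches Toys
  - product 2 (Cable): category_id=NULL, no match -> kept with NULL
  - product 3 (Charger): category_id=2 -> matches Supplies
  - product 4 (Laptop): category_id=4 -> matches Apparel
  - product 5 (Notebook): category_id=4 -> matches Apparel
  - product 6 (Speaker): category_id=2 -> matches Supplies
  - product 7 (Lamp): category_id=NULL, no match -> kept with NULL
  - product 8 (Phone): category_id=2 -> matches Supplies
  - product 9 (Camera): category_id=3 -> matches Outdoor
All 9 rows appear; 2 have NULL category.

SQL:
SELECT a.name, b.name AS category
FROM products a
LEFT JOIN categories b ON a.category_id = b.id

Result:
name     | category
---------+---------
Mouse    | Toys    
Cable    | NULL    
Charger  | Supplies
Laptop   | Apparel 
Notebook | Apparel 
Speaker  | Supplies
Lamp     | NULL    
Phone    | Supplies
Camera   | Outdoor 


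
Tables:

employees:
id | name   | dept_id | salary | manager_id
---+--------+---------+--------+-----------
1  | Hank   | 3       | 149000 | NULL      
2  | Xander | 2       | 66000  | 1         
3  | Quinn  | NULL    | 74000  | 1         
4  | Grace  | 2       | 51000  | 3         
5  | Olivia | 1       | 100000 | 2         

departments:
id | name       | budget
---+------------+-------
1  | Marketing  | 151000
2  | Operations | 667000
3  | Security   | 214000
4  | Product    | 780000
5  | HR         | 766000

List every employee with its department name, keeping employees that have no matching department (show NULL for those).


LEFT JOIN keeps every row from employees (the left table); where dept_id has no match in departments, the department columns become NULL. Walk through each employee:
  - employee 1 (Hank): dept_id=3 -> matches Security
  - employee 2 (Xander): dept_id=2 -> matches Operations
  - employee 3 (Quinn): dept_id=NULL, no match -> kept with NULL
  - employee 4 (Grace): dept_id=2 -> matches Operations
  - employee 5 (Olivia): dept_id=1 -> matches Marketing
All 5 rows appear; 1 has NULL department.

SQL:
SELECT a.name, b.name AS department
FROM employees a
LEFT JOIN departments b ON a.dept_id = b.id

Result:
name   | department
-------+-----------
Hank   | Security  
Xander | Operations
Quinn  | NULL      
Grace  | Operations
Olivia | Marketing 


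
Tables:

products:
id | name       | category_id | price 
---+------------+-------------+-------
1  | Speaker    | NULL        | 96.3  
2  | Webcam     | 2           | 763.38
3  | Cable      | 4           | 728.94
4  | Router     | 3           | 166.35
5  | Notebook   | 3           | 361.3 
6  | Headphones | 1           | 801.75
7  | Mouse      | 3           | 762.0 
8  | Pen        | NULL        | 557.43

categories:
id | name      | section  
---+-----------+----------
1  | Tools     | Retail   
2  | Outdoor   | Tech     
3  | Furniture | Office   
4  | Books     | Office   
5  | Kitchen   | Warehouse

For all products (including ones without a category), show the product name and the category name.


LEFT JOIN keeps every row from products (the left table); where category_id has no match in categories, the category columns become NULL. Walk through each product:
  - product 1 (Speaker): category_id=NULL, no match -> kept with NULL
  - product 2 (Webcam): category_id=2 -> matches Outdoor
  - product 3 (Cable): category_id=4 -> matches Books
  - product 4 (Router): category_id=3 -> matches Furniture
  - product 5 (Notebook): category_id=3 -> matches Furniture
  - product 6 (Headphones): category_id=1 -> matches Tools
  - product 7 (Mouse): category_id=3 -> matches Furniture
  - product 8 (Pen): category_id=NULL, no match -> kept with NULL
All 8 rows appear; 2 have NULL category.

SQL:
SELECT a.name, b.name AS category
FROM products a
LEFT JOIN categories b ON a.category_id = b.id

Result:
name       | category 
-----------+----------
Speaker    | NULL     
Webcam     | Outdoor  
Cable      | Books    
Router     | Furniture
Notebook   | Furniture
Headphones | Tools    
Mouse      | Furniture
Pen        | NULL     


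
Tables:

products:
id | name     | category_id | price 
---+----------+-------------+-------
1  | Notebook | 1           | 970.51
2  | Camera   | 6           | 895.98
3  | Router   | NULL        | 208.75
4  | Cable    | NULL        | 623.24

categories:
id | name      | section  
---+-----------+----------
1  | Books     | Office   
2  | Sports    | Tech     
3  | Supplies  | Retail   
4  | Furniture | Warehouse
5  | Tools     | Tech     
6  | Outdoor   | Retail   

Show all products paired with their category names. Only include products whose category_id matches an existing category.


INNER JOIN keeps only products rows whose category_id matches an id in categories. Walk through each product:
  - product 1 (Notebook): category_id=1 -> matches Books
  - product 2 (Camera): category_id=6 -> matches Outdoor
  - product 3 (Router): category_id=NULL, no match -> dropped
  - product 4 (Cable): category_id=NULL, no match -> dropped
So 2 of 4 rows are dropped.

SQL:
SELECT a.name, b.name AS category
FROM products a
INNER JOIN categories b ON a.category_id = b.id

Result:
name     | category
---------+---------
Notebook | Books   
Camera   | Outdoor 


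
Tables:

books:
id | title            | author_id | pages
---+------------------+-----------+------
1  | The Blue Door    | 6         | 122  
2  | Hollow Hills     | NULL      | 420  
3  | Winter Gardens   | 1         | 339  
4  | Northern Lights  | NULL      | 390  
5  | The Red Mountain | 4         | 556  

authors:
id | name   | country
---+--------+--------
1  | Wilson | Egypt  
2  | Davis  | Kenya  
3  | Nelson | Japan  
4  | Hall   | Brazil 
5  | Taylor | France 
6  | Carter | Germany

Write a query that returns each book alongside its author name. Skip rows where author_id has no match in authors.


INNER JOIN keeps only books rows whose author_id matches an id in authors. Walk through each book:
  - book 1 (The Blue Door): author_id=6 -> matches Carter
  - book 2 (Hollow Hills): author_id=NULL, no match -> dropped
  - book 3 (Winter Gardens): author_id=1 -> matches Wilson
  - book 4 (Northern Lights): author_id=NULL, no match -> dropped
  - book 5 (The Red Mountain): author_id=4 -> matches Hall
So 2 of 5 rows are dropped.

SQL:
SELECT a.title, b.name AS author
FROM books a
INNER JOIN authors b ON a.author_id = b.id

Result:
title            | author
-----------------+-------
The Blue Door    | Carter
Winter Gardens   | Wilson
The Red Mountain | Hall  


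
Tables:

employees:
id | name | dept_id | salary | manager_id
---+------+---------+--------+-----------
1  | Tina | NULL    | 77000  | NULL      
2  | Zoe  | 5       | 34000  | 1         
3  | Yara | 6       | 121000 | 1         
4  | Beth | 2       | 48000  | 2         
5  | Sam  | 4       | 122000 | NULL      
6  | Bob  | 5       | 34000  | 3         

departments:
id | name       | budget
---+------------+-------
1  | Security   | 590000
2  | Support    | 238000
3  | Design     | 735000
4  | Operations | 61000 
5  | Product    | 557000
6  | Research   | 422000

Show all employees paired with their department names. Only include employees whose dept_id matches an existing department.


INNER JOIN keeps only employees rows whose dept_id matches an id in departments. Walk through each employee:
  - employee 1 (Tina): dept_id=NULL, no match -> dropped
  - employee 2 (Zoe): dept_id=5 -> matches Product
  - employee 3 (Yara): dept_id=6 -> matches Research
  - employee 4 (Beth): dept_id=2 -> matches Support
  - employee 5 (Sam): dept_id=4 -> matches Operations
  - employee 6 (Bob): dept_id=5 -> matches Product
So 1 of 6 rows is dropped.

SQL:
SELECT a.name, b.name AS department
FROM employees a
INNER JOIN departments b ON a.dept_id = b.id

Result:
name | department
-----+-----------
Zoe  | Product   
Yara | Research  
Beth | Support   
Sam  | Operations
Bob  | Product   
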